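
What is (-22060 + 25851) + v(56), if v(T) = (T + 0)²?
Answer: 6927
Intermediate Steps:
v(T) = T²
(-22060 + 25851) + v(56) = (-22060 + 25851) + 56² = 3791 + 3136 = 6927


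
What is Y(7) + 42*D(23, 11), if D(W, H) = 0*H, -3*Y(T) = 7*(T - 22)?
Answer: 35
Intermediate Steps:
Y(T) = 154/3 - 7*T/3 (Y(T) = -7*(T - 22)/3 = -7*(-22 + T)/3 = -(-154 + 7*T)/3 = 154/3 - 7*T/3)
D(W, H) = 0
Y(7) + 42*D(23, 11) = (154/3 - 7/3*7) + 42*0 = (154/3 - 49/3) + 0 = 35 + 0 = 35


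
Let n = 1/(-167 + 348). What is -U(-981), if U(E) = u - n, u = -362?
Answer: 65523/181 ≈ 362.01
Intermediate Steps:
n = 1/181 ≈ 0.0055249
U(E) = -65523/181 (U(E) = -362 - 1*1/181 = -362 - 1/181 = -65523/181)
-U(-981) = -1*(-65523/181) = 65523/181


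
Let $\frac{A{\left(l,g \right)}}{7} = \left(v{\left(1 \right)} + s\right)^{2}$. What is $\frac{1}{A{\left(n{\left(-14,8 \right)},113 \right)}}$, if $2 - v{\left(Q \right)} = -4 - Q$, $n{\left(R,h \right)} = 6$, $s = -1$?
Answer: $\frac{1}{252} \approx 0.0039683$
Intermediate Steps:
$v{\left(Q \right)} = 6 + Q$ ($v{\left(Q \right)} = 2 - \left(-4 - Q\right) = 2 + \left(4 + Q\right) = 6 + Q$)
$A{\left(l,g \right)} = 252$ ($A{\left(l,g \right)} = 7 \left(\left(6 + 1\right) - 1\right)^{2} = 7 \left(7 - 1\right)^{2} = 7 \cdot 6^{2} = 7 \cdot 36 = 252$)
$\frac{1}{A{\left(n{\left(-14,8 \right)},113 \right)}} = \frac{1}{252}$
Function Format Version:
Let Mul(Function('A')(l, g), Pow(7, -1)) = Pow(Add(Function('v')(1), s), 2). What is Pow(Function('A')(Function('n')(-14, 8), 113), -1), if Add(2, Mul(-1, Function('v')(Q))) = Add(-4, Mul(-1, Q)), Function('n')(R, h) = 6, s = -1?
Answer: Rational(1, 252) ≈ 0.0039683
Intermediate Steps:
Function('v')(Q) = Add(6, Q) (Function('v')(Q) = Add(2, Mul(-1, Add(-4, Mul(-1, Q)))) = Add(2, Add(4, Q)) = Add(6, Q))
Function('A')(l, g) = 252 (Function('A')(l, g) = Mul(7, Pow(Add(Add(6, 1), -1), 2)) = Mul(7, Pow(Add(7, -1), 2)) = Mul(7, Pow(6, 2)) = Mul(7, 36) = 252)
Pow(Function('A')(Function('n')(-14, 8), 113), -1) = Pow(252, -1) = Rational(1, 252)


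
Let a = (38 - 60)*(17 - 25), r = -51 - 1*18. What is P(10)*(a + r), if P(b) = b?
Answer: 1070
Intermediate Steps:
r = -69 (r = -51 - 18 = -69)
a = 176 (a = -22*(-8) = 176)
P(10)*(a + r) = 10*(176 - 69) = 10*107 = 1070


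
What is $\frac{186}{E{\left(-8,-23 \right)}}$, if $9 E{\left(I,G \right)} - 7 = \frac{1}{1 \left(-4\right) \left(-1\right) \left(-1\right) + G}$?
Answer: $\frac{22599}{94} \approx 240.41$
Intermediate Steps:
$E{\left(I,G \right)} = \frac{7}{9} + \frac{1}{9 \left(-4 + G\right)}$ ($E{\left(I,G \right)} = \frac{7}{9} + \frac{1}{9 \left(1 \left(-4\right) \left(-1\right) \left(-1\right) + G\right)} = \frac{7}{9} + \frac{1}{9 \left(\left(-4\right) \left(-1\right) \left(-1\right) + G\right)} = \frac{7}{9} + \frac{1}{9 \left(4 \left(-1\right) + G\right)} = \frac{7}{9} + \frac{1}{9 \left(-4 + G\right)}$)
$\frac{186}{E{\left(-8,-23 \right)}} = \frac{186}{\frac{1}{9} \frac{1}{-4 - 23} \left(-27 + 7 \left(-23\right)\right)} = \frac{186}{\frac{1}{9} \frac{1}{-27} \left(-27 - 161\right)} = \frac{186}{\frac{1}{9} \left(- \frac{1}{27}\right) \left(-188\right)} = \frac{186}{\frac{188}{243}} = 186 \cdot \frac{243}{188} = \frac{22599}{94}$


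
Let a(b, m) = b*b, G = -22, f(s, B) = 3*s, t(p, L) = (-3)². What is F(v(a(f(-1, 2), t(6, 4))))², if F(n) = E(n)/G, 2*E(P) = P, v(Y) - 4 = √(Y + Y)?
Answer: 17/968 + 3*√2/242 ≈ 0.035094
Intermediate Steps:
t(p, L) = 9
a(b, m) = b²
v(Y) = 4 + √2*√Y (v(Y) = 4 + √(Y + Y) = 4 + √(2*Y) = 4 + √2*√Y)
E(P) = P/2
F(n) = -n/44 (F(n) = (n/2)/(-22) = (n/2)*(-1/22) = -n/44)
F(v(a(f(-1, 2), t(6, 4))))² = (-(4 + √2*√((3*(-1))²))/44)² = (-(4 + √2*√((-3)²))/44)² = (-(4 + √2*√9)/44)² = (-(4 + √2*3)/44)² = (-(4 + 3*√2)/44)² = (-1/11 - 3*√2/44)²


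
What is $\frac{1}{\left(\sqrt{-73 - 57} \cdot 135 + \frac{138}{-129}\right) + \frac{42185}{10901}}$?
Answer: $\frac{1694846849}{1434086316242337} - \frac{27238016535 i \sqrt{130}}{478028772080779} \approx 1.1818 \cdot 10^{-6} - 0.00064967 i$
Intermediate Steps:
$\frac{1}{\left(\sqrt{-73 - 57} \cdot 135 + \frac{138}{-129}\right) + \frac{42185}{10901}} = \frac{1}{\left(\sqrt{-130} \cdot 135 + 138 \left(- \frac{1}{129}\right)\right) + 42185 \cdot \frac{1}{10901}} = \frac{1}{\left(i \sqrt{130} \cdot 135 - \frac{46}{43}\right) + \frac{3835}{991}} = \frac{1}{\left(135 i \sqrt{130} - \frac{46}{43}\right) + \frac{3835}{991}} = \frac{1}{\left(- \frac{46}{43} + 135 i \sqrt{130}\right) + \frac{3835}{991}} = \frac{1}{\frac{119319}{42613} + 135 i \sqrt{130}}$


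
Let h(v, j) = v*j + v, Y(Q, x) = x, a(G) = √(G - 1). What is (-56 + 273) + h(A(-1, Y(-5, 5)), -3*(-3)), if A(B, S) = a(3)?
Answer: 217 + 10*√2 ≈ 231.14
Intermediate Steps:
a(G) = √(-1 + G)
A(B, S) = √2 (A(B, S) = √(-1 + 3) = √2)
h(v, j) = v + j*v (h(v, j) = j*v + v = v + j*v)
(-56 + 273) + h(A(-1, Y(-5, 5)), -3*(-3)) = (-56 + 273) + √2*(1 - 3*(-3)) = 217 + √2*(1 + 9) = 217 + √2*10 = 217 + 10*√2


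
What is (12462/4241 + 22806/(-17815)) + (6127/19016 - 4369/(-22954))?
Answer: 5113655692768479/2355611194264040 ≈ 2.1708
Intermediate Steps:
(12462/4241 + 22806/(-17815)) + (6127/19016 - 4369/(-22954)) = (12462*(1/4241) + 22806*(-1/17815)) + (6127*(1/19016) - 4369*(-1/22954)) = (12462/4241 - 3258/2545) + (6127/19016 + 4369/22954) = 17898612/10793345 + 111860031/218246632 = 5113655692768479/2355611194264040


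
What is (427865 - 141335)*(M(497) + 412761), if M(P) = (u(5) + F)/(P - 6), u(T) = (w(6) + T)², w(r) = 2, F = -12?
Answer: 58069799582640/491 ≈ 1.1827e+11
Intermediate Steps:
u(T) = (2 + T)²
M(P) = 37/(-6 + P) (M(P) = ((2 + 5)² - 12)/(P - 6) = (7² - 12)/(-6 + P) = (49 - 12)/(-6 + P) = 37/(-6 + P))
(427865 - 141335)*(M(497) + 412761) = (427865 - 141335)*(37/(-6 + 497) + 412761) = 286530*(37/491 + 412761) = 286530*(202665688/491) = 58069799582640/491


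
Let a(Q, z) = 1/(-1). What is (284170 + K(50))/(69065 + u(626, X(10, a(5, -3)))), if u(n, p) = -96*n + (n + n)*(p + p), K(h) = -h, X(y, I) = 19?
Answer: 56824/11309 ≈ 5.0247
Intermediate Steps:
a(Q, z) = -1 (a(Q, z) = 1*(-1) = -1)
u(n, p) = -96*n + 4*n*p (u(n, p) = -96*n + (2*n)*(2*p) = -96*n + 4*n*p)
(284170 + K(50))/(69065 + u(626, X(10, a(5, -3)))) = (284170 - 1*50)/(69065 + 4*626*(-24 + 19)) = (284170 - 50)/(69065 + 4*626*(-5)) = 284120/(69065 - 12520) = 284120/56545 = 284120*(1/56545) = 56824/11309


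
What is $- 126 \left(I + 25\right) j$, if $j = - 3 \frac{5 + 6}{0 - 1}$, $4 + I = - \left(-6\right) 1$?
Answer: $-112266$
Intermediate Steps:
$I = 2$ ($I = -4 - \left(-6\right) 1 = -4 - -6 = -4 + 6 = 2$)
$j = 33$ ($j = - 3 \frac{11}{-1} = - 3 \cdot 11 \left(-1\right) = \left(-3\right) \left(-11\right) = 33$)
$- 126 \left(I + 25\right) j = - 126 \left(2 + 25\right) 33 = \left(-126\right) 27 \cdot 33 = \left(-3402\right) 33 = -112266$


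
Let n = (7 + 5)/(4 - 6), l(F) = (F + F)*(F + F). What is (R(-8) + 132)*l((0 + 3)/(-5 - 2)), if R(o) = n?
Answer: 648/7 ≈ 92.571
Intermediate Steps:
l(F) = 4*F² (l(F) = (2*F)*(2*F) = 4*F²)
n = -6 (n = 12/(-2) = 12*(-½) = -6)
R(o) = -6
(R(-8) + 132)*l((0 + 3)/(-5 - 2)) = (-6 + 132)*(4*((0 + 3)/(-5 - 2))²) = 126*(4*(3/(-7))²) = 126*(4*(3*(-⅐))²) = 126*(4*(-3/7)²) = 126*(4*(9/49)) = 126*(36/49) = 648/7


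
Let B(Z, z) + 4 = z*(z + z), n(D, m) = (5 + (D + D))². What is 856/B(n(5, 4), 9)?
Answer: 428/79 ≈ 5.4177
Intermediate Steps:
n(D, m) = (5 + 2*D)²
B(Z, z) = -4 + 2*z² (B(Z, z) = -4 + z*(z + z) = -4 + z*(2*z) = -4 + 2*z²)
856/B(n(5, 4), 9) = 856/(-4 + 2*9²) = 856/(-4 + 2*81) = 856/(-4 + 162) = 856/158 = 856*(1/158) = 428/79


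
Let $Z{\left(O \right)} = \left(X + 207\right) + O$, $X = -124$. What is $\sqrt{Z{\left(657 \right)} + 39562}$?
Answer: $3 \sqrt{4478} \approx 200.75$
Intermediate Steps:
$Z{\left(O \right)} = 83 + O$ ($Z{\left(O \right)} = \left(-124 + 207\right) + O = 83 + O$)
$\sqrt{Z{\left(657 \right)} + 39562} = \sqrt{\left(83 + 657\right) + 39562} = \sqrt{740 + 39562} = \sqrt{40302} = 3 \sqrt{4478}$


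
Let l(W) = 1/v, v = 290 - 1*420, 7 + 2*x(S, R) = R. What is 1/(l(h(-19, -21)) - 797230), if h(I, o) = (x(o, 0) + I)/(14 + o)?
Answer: -130/103639901 ≈ -1.2543e-6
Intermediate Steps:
x(S, R) = -7/2 + R/2
v = -130 (v = 290 - 420 = -130)
h(I, o) = (-7/2 + I)/(14 + o) (h(I, o) = ((-7/2 + (½)*0) + I)/(14 + o) = ((-7/2 + 0) + I)/(14 + o) = (-7/2 + I)/(14 + o))
l(W) = -1/130 (l(W) = 1/(-130) = -1/130)
1/(l(h(-19, -21)) - 797230) = 1/(-1/130 - 797230) = 1/(-103639901/130) = -130/103639901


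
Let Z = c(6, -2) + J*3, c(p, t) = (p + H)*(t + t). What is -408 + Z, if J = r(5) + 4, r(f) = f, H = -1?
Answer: -401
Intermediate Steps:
c(p, t) = 2*t*(-1 + p) (c(p, t) = (p - 1)*(t + t) = (-1 + p)*(2*t) = 2*t*(-1 + p))
J = 9 (J = 5 + 4 = 9)
Z = 7 (Z = 2*(-2)*(-1 + 6) + 9*3 = 2*(-2)*5 + 27 = -20 + 27 = 7)
-408 + Z = -408 + 7 = -401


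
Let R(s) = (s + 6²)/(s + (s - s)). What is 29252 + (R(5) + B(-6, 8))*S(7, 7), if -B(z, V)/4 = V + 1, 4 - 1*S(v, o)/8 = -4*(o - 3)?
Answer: 24804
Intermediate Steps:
S(v, o) = -64 + 32*o (S(v, o) = 32 - (-32)*(o - 3) = 32 - (-32)*(-3 + o) = 32 - 8*(12 - 4*o) = 32 + (-96 + 32*o) = -64 + 32*o)
R(s) = (36 + s)/s (R(s) = (s + 36)/(s + 0) = (36 + s)/s)
B(z, V) = -4 - 4*V (B(z, V) = -4*(V + 1) = -4*(1 + V) = -4 - 4*V)
29252 + (R(5) + B(-6, 8))*S(7, 7) = 29252 + ((36 + 5)/5 + (-4 - 4*8))*(-64 + 32*7) = 29252 + ((⅕)*41 + (-4 - 32))*(-64 + 224) = 29252 + (41/5 - 36)*160 = 29252 - 139/5*160 = 29252 - 4448 = 24804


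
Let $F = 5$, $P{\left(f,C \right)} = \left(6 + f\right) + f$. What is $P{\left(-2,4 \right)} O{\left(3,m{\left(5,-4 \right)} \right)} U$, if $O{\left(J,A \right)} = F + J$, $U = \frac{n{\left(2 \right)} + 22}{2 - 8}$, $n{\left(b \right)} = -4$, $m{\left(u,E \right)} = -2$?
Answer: $-48$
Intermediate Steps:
$P{\left(f,C \right)} = 6 + 2 f$
$U = -3$ ($U = \frac{-4 + 22}{2 - 8} = \frac{18}{-6} = 18 \left(- \frac{1}{6}\right) = -3$)
$O{\left(J,A \right)} = 5 + J$
$P{\left(-2,4 \right)} O{\left(3,m{\left(5,-4 \right)} \right)} U = \left(6 + 2 \left(-2\right)\right) \left(5 + 3\right) \left(-3\right) = \left(6 - 4\right) 8 \left(-3\right) = 2 \cdot 8 \left(-3\right) = 16 \left(-3\right) = -48$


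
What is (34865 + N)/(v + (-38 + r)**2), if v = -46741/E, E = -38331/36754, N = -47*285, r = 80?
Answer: 411483285/892767299 ≈ 0.46091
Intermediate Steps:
N = -13395
E = -38331/36754 (E = -38331*1/36754 = -38331/36754 ≈ -1.0429)
v = 1717918714/38331 (v = -46741/(-38331/36754) = -46741*(-36754/38331) = 1717918714/38331 ≈ 44818.)
(34865 + N)/(v + (-38 + r)**2) = (34865 - 13395)/(1717918714/38331 + (-38 + 80)**2) = 21470/(1717918714/38331 + 42**2) = 21470/(1717918714/38331 + 1764) = 21470/(1785534598/38331) = 21470*(38331/1785534598) = 411483285/892767299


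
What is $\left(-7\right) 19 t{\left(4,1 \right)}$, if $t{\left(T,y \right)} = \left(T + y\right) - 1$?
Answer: $-532$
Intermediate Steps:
$t{\left(T,y \right)} = -1 + T + y$
$\left(-7\right) 19 t{\left(4,1 \right)} = \left(-7\right) 19 \left(-1 + 4 + 1\right) = \left(-133\right) 4 = -532$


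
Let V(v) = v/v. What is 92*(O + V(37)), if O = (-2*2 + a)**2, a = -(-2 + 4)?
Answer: 3404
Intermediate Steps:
a = -2 (a = -1*2 = -2)
V(v) = 1
O = 36 (O = (-2*2 - 2)**2 = (-4 - 2)**2 = (-6)**2 = 36)
92*(O + V(37)) = 92*(36 + 1) = 92*37 = 3404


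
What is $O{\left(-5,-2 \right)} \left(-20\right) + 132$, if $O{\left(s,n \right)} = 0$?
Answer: $132$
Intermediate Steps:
$O{\left(-5,-2 \right)} \left(-20\right) + 132 = 0 \left(-20\right) + 132 = 0 + 132 = 132$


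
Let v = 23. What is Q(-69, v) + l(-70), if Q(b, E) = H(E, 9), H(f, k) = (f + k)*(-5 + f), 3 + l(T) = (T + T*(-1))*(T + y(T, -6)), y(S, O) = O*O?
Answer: 573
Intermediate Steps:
y(S, O) = O²
l(T) = -3 (l(T) = -3 + (T + T*(-1))*(T + (-6)²) = -3 + (T - T)*(T + 36) = -3 + 0*(36 + T) = -3 + 0 = -3)
H(f, k) = (-5 + f)*(f + k)
Q(b, E) = -45 + E² + 4*E (Q(b, E) = E² - 5*E - 5*9 + E*9 = E² - 5*E - 45 + 9*E = -45 + E² + 4*E)
Q(-69, v) + l(-70) = (-45 + 23² + 4*23) - 3 = (-45 + 529 + 92) - 3 = 576 - 3 = 573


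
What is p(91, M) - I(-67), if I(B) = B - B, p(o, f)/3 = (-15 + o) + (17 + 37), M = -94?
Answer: 390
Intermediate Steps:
p(o, f) = 117 + 3*o (p(o, f) = 3*((-15 + o) + (17 + 37)) = 3*((-15 + o) + 54) = 3*(39 + o) = 117 + 3*o)
I(B) = 0
p(91, M) - I(-67) = (117 + 3*91) - 1*0 = (117 + 273) + 0 = 390 + 0 = 390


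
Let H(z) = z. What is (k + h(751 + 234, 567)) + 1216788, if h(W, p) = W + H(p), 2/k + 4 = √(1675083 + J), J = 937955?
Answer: 1591774611744/1306511 + √2613038/1306511 ≈ 1.2183e+6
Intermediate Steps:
k = 2/(-4 + √2613038) (k = 2/(-4 + √(1675083 + 937955)) = 2/(-4 + √2613038) ≈ 0.0012403)
h(W, p) = W + p
(k + h(751 + 234, 567)) + 1216788 = ((4/1306511 + √2613038/1306511) + ((751 + 234) + 567)) + 1216788 = ((4/1306511 + √2613038/1306511) + (985 + 567)) + 1216788 = ((4/1306511 + √2613038/1306511) + 1552) + 1216788 = (2027705076/1306511 + √2613038/1306511) + 1216788 = 1591774611744/1306511 + √2613038/1306511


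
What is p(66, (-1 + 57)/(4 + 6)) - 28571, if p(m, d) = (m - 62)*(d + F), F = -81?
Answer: -144363/5 ≈ -28873.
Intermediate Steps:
p(m, d) = (-81 + d)*(-62 + m) (p(m, d) = (m - 62)*(d - 81) = (-62 + m)*(-81 + d) = (-81 + d)*(-62 + m))
p(66, (-1 + 57)/(4 + 6)) - 28571 = (5022 - 81*66 - 62*(-1 + 57)/(4 + 6) + ((-1 + 57)/(4 + 6))*66) - 28571 = (5022 - 5346 - 3472/10 + (56/10)*66) - 28571 = (5022 - 5346 - 3472/10 + (56*(⅒))*66) - 28571 = (5022 - 5346 - 62*28/5 + (28/5)*66) - 28571 = (5022 - 5346 - 1736/5 + 1848/5) - 28571 = -1508/5 - 28571 = -144363/5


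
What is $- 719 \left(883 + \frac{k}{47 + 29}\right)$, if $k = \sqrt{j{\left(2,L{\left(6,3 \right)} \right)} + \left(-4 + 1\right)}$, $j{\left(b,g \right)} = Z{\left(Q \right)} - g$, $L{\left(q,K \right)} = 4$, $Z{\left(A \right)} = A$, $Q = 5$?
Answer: $-634877 - \frac{719 i \sqrt{2}}{76} \approx -6.3488 \cdot 10^{5} - 13.379 i$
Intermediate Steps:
$j{\left(b,g \right)} = 5 - g$
$k = i \sqrt{2}$ ($k = \sqrt{\left(5 - 4\right) + \left(-4 + 1\right)} = \sqrt{\left(5 - 4\right) - 3} = \sqrt{1 - 3} = \sqrt{-2} = i \sqrt{2} \approx 1.4142 i$)
$- 719 \left(883 + \frac{k}{47 + 29}\right) = - 719 \left(883 + \frac{i \sqrt{2}}{47 + 29}\right) = - 719 \left(883 + \frac{i \sqrt{2}}{76}\right) = -634877 - \frac{719 i \sqrt{2}}{76}$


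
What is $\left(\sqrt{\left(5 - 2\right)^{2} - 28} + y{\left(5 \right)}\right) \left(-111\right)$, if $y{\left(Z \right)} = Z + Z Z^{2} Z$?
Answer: $-69930 - 111 i \sqrt{19} \approx -69930.0 - 483.84 i$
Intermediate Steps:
$y{\left(Z \right)} = Z + Z^{4}$ ($y{\left(Z \right)} = Z + Z^{3} Z = Z + Z^{4}$)
$\left(\sqrt{\left(5 - 2\right)^{2} - 28} + y{\left(5 \right)}\right) \left(-111\right) = \left(\sqrt{\left(5 - 2\right)^{2} - 28} + \left(5 + 5^{4}\right)\right) \left(-111\right) = \left(\sqrt{3^{2} - 28} + \left(5 + 625\right)\right) \left(-111\right) = \left(\sqrt{9 - 28} + 630\right) \left(-111\right) = \left(\sqrt{-19} + 630\right) \left(-111\right) = \left(i \sqrt{19} + 630\right) \left(-111\right) = \left(630 + i \sqrt{19}\right) \left(-111\right) = -69930 - 111 i \sqrt{19}$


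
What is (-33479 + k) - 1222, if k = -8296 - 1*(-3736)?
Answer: -39261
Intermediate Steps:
k = -4560 (k = -8296 + 3736 = -4560)
(-33479 + k) - 1222 = (-33479 - 4560) - 1222 = -38039 - 1222 = -39261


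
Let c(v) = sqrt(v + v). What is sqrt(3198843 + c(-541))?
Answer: sqrt(3198843 + I*sqrt(1082)) ≈ 1788.5 + 0.009*I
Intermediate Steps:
c(v) = sqrt(2)*sqrt(v) (c(v) = sqrt(2*v) = sqrt(2)*sqrt(v))
sqrt(3198843 + c(-541)) = sqrt(3198843 + sqrt(2)*sqrt(-541)) = sqrt(3198843 + sqrt(2)*(I*sqrt(541))) = sqrt(3198843 + I*sqrt(1082))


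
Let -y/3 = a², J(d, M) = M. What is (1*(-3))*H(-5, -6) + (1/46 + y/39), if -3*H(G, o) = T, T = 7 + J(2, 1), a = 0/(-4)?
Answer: 369/46 ≈ 8.0217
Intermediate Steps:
a = 0 (a = 0*(-¼) = 0)
T = 8 (T = 7 + 1 = 8)
H(G, o) = -8/3 (H(G, o) = -⅓*8 = -8/3)
y = 0 (y = -3*0² = -3*0 = 0)
(1*(-3))*H(-5, -6) + (1/46 + y/39) = (1*(-3))*(-8/3) + (1/46 + 0/39) = -3*(-8/3) + (1*(1/46) + 0*(1/39)) = 8 + (1/46 + 0) = 8 + 1/46 = 369/46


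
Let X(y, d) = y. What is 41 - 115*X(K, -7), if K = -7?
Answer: 846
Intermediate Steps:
41 - 115*X(K, -7) = 41 - 115*(-7) = 41 + 805 = 846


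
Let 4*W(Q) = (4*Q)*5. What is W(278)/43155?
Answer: 278/8631 ≈ 0.032209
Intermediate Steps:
W(Q) = 5*Q (W(Q) = ((4*Q)*5)/4 = (20*Q)/4 = 5*Q)
W(278)/43155 = (5*278)/43155 = 1390*(1/43155) = 278/8631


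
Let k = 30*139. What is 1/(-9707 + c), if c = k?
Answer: -1/5537 ≈ -0.00018060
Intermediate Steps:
k = 4170
c = 4170
1/(-9707 + c) = 1/(-9707 + 4170) = 1/(-5537) = -1/5537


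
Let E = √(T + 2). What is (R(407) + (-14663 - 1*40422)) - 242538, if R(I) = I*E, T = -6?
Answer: -297623 + 814*I ≈ -2.9762e+5 + 814.0*I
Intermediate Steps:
E = 2*I (E = √(-6 + 2) = √(-4) = 2*I ≈ 2.0*I)
R(I) = 2*I*I (R(I) = I*(2*I) = 2*I*I)
(R(407) + (-14663 - 1*40422)) - 242538 = (2*I*407 + (-14663 - 1*40422)) - 242538 = (814*I + (-14663 - 40422)) - 242538 = (814*I - 55085) - 242538 = (-55085 + 814*I) - 242538 = -297623 + 814*I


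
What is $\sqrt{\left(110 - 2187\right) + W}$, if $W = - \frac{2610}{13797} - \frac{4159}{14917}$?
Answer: $\frac{i \sqrt{22171013585121786}}{3266823} \approx 45.579 i$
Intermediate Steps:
$W = - \frac{1528811}{3266823}$ ($W = \left(-2610\right) \frac{1}{13797} - \frac{4159}{14917} = - \frac{290}{1533} - \frac{4159}{14917} = - \frac{1528811}{3266823} \approx -0.46798$)
$\sqrt{\left(110 - 2187\right) + W} = \sqrt{\left(110 - 2187\right) - \frac{1528811}{3266823}} = \sqrt{-2077 - \frac{1528811}{3266823}} = \sqrt{- \frac{6786720182}{3266823}} = \frac{i \sqrt{22171013585121786}}{3266823}$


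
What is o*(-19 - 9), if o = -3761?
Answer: 105308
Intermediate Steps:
o*(-19 - 9) = -3761*(-19 - 9) = -3761*(-28) = 105308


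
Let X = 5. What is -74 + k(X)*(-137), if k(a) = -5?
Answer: 611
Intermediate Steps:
-74 + k(X)*(-137) = -74 - 5*(-137) = -74 + 685 = 611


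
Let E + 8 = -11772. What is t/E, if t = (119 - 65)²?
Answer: -729/2945 ≈ -0.24754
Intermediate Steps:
t = 2916 (t = 54² = 2916)
E = -11780 (E = -8 - 11772 = -11780)
t/E = 2916/(-11780) = 2916*(-1/11780) = -729/2945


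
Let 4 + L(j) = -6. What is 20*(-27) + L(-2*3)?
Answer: -550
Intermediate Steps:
L(j) = -10 (L(j) = -4 - 6 = -10)
20*(-27) + L(-2*3) = 20*(-27) - 10 = -540 - 10 = -550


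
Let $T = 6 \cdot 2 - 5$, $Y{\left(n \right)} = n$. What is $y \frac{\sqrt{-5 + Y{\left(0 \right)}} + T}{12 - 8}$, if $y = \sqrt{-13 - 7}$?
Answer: $- \frac{5}{2} + \frac{7 i \sqrt{5}}{2} \approx -2.5 + 7.8262 i$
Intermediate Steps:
$T = 7$ ($T = 12 - 5 = 7$)
$y = 2 i \sqrt{5}$ ($y = \sqrt{-20} = 2 i \sqrt{5} \approx 4.4721 i$)
$y \frac{\sqrt{-5 + Y{\left(0 \right)}} + T}{12 - 8} = 2 i \sqrt{5} \frac{\sqrt{-5 + 0} + 7}{12 - 8} = 2 i \sqrt{5} \frac{\sqrt{-5} + 7}{4} = 2 i \sqrt{5} \left(i \sqrt{5} + 7\right) \frac{1}{4} = 2 i \sqrt{5} \left(7 + i \sqrt{5}\right) \frac{1}{4} = 2 i \sqrt{5} \left(\frac{7}{4} + \frac{i \sqrt{5}}{4}\right)$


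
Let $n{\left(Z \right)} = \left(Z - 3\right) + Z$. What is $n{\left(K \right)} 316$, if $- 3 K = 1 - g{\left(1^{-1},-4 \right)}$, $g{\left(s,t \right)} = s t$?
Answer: $- \frac{6004}{3} \approx -2001.3$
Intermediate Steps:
$K = - \frac{5}{3}$ ($K = - \frac{1 - 1^{-1} \left(-4\right)}{3} = - \frac{1 - 1 \left(-4\right)}{3} = - \frac{1 - -4}{3} = - \frac{1 + 4}{3} = \left(- \frac{1}{3}\right) 5 = - \frac{5}{3} \approx -1.6667$)
$n{\left(Z \right)} = -3 + 2 Z$ ($n{\left(Z \right)} = \left(-3 + Z\right) + Z = -3 + 2 Z$)
$n{\left(K \right)} 316 = \left(-3 + 2 \left(- \frac{5}{3}\right)\right) 316 = \left(-3 - \frac{10}{3}\right) 316 = \left(- \frac{19}{3}\right) 316 = - \frac{6004}{3}$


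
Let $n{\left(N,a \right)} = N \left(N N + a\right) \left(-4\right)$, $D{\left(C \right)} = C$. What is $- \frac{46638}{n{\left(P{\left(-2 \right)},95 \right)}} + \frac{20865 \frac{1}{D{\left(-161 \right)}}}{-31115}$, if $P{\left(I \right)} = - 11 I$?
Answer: $\frac{7823229135}{8508160276} \approx 0.9195$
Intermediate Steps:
$n{\left(N,a \right)} = - 4 N \left(a + N^{2}\right)$ ($n{\left(N,a \right)} = N \left(N^{2} + a\right) \left(-4\right) = N \left(a + N^{2}\right) \left(-4\right) = - 4 N \left(a + N^{2}\right)$)
$- \frac{46638}{n{\left(P{\left(-2 \right)},95 \right)}} + \frac{20865 \frac{1}{D{\left(-161 \right)}}}{-31115} = - \frac{46638}{\left(-4\right) \left(\left(-11\right) \left(-2\right)\right) \left(95 + \left(\left(-11\right) \left(-2\right)\right)^{2}\right)} + \frac{20865 \frac{1}{-161}}{-31115} = - \frac{46638}{\left(-4\right) 22 \left(95 + 22^{2}\right)} + 20865 \left(- \frac{1}{161}\right) \left(- \frac{1}{31115}\right) = - \frac{46638}{\left(-4\right) 22 \left(95 + 484\right)} - - \frac{4173}{1001903} = - \frac{46638}{\left(-4\right) 22 \cdot 579} + \frac{4173}{1001903} = - \frac{46638}{-50952} + \frac{4173}{1001903} = \left(-46638\right) \left(- \frac{1}{50952}\right) + \frac{4173}{1001903} = \frac{7773}{8492} + \frac{4173}{1001903} = \frac{7823229135}{8508160276}$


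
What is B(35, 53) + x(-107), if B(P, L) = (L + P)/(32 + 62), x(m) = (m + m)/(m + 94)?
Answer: 10630/611 ≈ 17.398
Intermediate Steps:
x(m) = 2*m/(94 + m) (x(m) = (2*m)/(94 + m) = 2*m/(94 + m))
B(P, L) = L/94 + P/94 (B(P, L) = (L + P)/94 = (L + P)*(1/94) = L/94 + P/94)
B(35, 53) + x(-107) = ((1/94)*53 + (1/94)*35) + 2*(-107)/(94 - 107) = (53/94 + 35/94) + 2*(-107)/(-13) = 44/47 + 2*(-107)*(-1/13) = 44/47 + 214/13 = 10630/611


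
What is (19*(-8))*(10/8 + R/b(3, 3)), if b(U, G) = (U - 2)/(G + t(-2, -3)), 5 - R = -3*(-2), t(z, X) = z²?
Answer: 874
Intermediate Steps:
R = -1 (R = 5 - (-3)*(-2) = 5 - 1*6 = 5 - 6 = -1)
b(U, G) = (-2 + U)/(4 + G) (b(U, G) = (U - 2)/(G + (-2)²) = (-2 + U)/(G + 4) = (-2 + U)/(4 + G))
(19*(-8))*(10/8 + R/b(3, 3)) = (19*(-8))*(10/8 - 1/((-2 + 3)/(4 + 3))) = -152*(10*(⅛) - 1/(1/7)) = -152*(5/4 - 1/((⅐)*1)) = -152*(5/4 - 1/⅐) = -152*(5/4 - 1*7) = -152*(5/4 - 7) = -152*(-23/4) = 874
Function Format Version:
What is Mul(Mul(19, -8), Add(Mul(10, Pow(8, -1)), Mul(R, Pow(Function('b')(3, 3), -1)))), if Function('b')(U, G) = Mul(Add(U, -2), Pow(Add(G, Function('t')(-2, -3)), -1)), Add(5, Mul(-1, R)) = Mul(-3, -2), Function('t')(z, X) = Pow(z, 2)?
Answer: 874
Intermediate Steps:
R = -1 (R = Add(5, Mul(-1, Mul(-3, -2))) = Add(5, Mul(-1, 6)) = Add(5, -6) = -1)
Function('b')(U, G) = Mul(Pow(Add(4, G), -1), Add(-2, U)) (Function('b')(U, G) = Mul(Add(U, -2), Pow(Add(G, Pow(-2, 2)), -1)) = Mul(Add(-2, U), Pow(Add(G, 4), -1)) = Mul(Add(-2, U), Pow(Add(4, G), -1)) = Mul(Pow(Add(4, G), -1), Add(-2, U)))
Mul(Mul(19, -8), Add(Mul(10, Pow(8, -1)), Mul(R, Pow(Function('b')(3, 3), -1)))) = Mul(Mul(19, -8), Add(Mul(10, Pow(8, -1)), Mul(-1, Pow(Mul(Pow(Add(4, 3), -1), Add(-2, 3)), -1)))) = Mul(-152, Add(Mul(10, Rational(1, 8)), Mul(-1, Pow(Mul(Pow(7, -1), 1), -1)))) = Mul(-152, Add(Rational(5, 4), Mul(-1, Pow(Mul(Rational(1, 7), 1), -1)))) = Mul(-152, Add(Rational(5, 4), Mul(-1, Pow(Rational(1, 7), -1)))) = Mul(-152, Add(Rational(5, 4), Mul(-1, 7))) = Mul(-152, Add(Rational(5, 4), -7)) = Mul(-152, Rational(-23, 4)) = 874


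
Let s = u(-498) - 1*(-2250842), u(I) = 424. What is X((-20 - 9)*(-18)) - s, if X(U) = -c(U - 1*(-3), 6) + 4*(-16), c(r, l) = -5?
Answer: -2251325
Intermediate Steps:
X(U) = -59 (X(U) = -1*(-5) + 4*(-16) = 5 - 64 = -59)
s = 2251266 (s = 424 - 1*(-2250842) = 424 + 2250842 = 2251266)
X((-20 - 9)*(-18)) - s = -59 - 1*2251266 = -59 - 2251266 = -2251325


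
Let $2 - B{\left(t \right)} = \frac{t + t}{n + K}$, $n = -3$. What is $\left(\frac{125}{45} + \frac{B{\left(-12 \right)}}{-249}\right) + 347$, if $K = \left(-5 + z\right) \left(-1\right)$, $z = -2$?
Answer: $\frac{261260}{747} \approx 349.75$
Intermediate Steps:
$K = 7$ ($K = \left(-5 - 2\right) \left(-1\right) = \left(-7\right) \left(-1\right) = 7$)
$B{\left(t \right)} = 2 - \frac{t}{2}$ ($B{\left(t \right)} = 2 - \frac{t + t}{-3 + 7} = 2 - \frac{2 t}{4} = 2 - 2 t \frac{1}{4} = 2 - \frac{t}{2}$)
$\left(\frac{125}{45} + \frac{B{\left(-12 \right)}}{-249}\right) + 347 = \left(\frac{125}{45} + \frac{2 - -6}{-249}\right) + 347 = \left(125 \cdot \frac{1}{45} + \left(2 + 6\right) \left(- \frac{1}{249}\right)\right) + 347 = \left(\frac{25}{9} + 8 \left(- \frac{1}{249}\right)\right) + 347 = \left(\frac{25}{9} - \frac{8}{249}\right) + 347 = \frac{2051}{747} + 347 = \frac{261260}{747}$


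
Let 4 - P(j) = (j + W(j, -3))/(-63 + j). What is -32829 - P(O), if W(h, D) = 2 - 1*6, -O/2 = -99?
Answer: -4432261/135 ≈ -32832.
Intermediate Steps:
O = 198 (O = -2*(-99) = 198)
W(h, D) = -4 (W(h, D) = 2 - 6 = -4)
P(j) = 4 - (-4 + j)/(-63 + j) (P(j) = 4 - (j - 4)/(-63 + j) = 4 - (-4 + j)/(-63 + j))
-32829 - P(O) = -32829 - (-248 + 3*198)/(-63 + 198) = -32829 - (-248 + 594)/135 = -32829 - 346/135 = -4432261/135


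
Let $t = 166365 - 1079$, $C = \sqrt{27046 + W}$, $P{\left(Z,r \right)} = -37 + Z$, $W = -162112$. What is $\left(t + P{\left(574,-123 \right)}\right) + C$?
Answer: $165823 + i \sqrt{135066} \approx 1.6582 \cdot 10^{5} + 367.51 i$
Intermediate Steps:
$C = i \sqrt{135066}$ ($C = \sqrt{27046 - 162112} = \sqrt{-135066} = i \sqrt{135066} \approx 367.51 i$)
$t = 165286$
$\left(t + P{\left(574,-123 \right)}\right) + C = \left(165286 + \left(-37 + 574\right)\right) + i \sqrt{135066} = \left(165286 + 537\right) + i \sqrt{135066} = 165823 + i \sqrt{135066}$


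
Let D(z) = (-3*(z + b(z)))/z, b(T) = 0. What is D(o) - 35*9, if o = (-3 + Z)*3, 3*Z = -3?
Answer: -318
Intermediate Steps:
Z = -1 (Z = (⅓)*(-3) = -1)
o = -12 (o = (-3 - 1)*3 = -4*3 = -12)
D(z) = -3 (D(z) = (-3*(z + 0))/z = (-3*z)/z = -3)
D(o) - 35*9 = -3 - 35*9 = -3 - 315 = -318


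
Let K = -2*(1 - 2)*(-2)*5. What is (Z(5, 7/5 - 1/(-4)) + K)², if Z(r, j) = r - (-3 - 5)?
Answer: 49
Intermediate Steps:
Z(r, j) = 8 + r (Z(r, j) = r - 1*(-8) = r + 8 = 8 + r)
K = -20 (K = -(-2)*(-2)*5 = -2*2*5 = -4*5 = -20)
(Z(5, 7/5 - 1/(-4)) + K)² = ((8 + 5) - 20)² = (13 - 20)² = (-7)² = 49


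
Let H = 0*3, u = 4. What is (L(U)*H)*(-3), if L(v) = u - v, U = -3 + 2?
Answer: 0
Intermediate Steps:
H = 0
U = -1
L(v) = 4 - v
(L(U)*H)*(-3) = ((4 - 1*(-1))*0)*(-3) = ((4 + 1)*0)*(-3) = (5*0)*(-3) = 0*(-3) = 0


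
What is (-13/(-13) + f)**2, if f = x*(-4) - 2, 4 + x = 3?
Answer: 9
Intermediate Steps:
x = -1 (x = -4 + 3 = -1)
f = 2 (f = -1*(-4) - 2 = 4 - 2 = 2)
(-13/(-13) + f)**2 = (-13/(-13) + 2)**2 = (-13*(-1/13) + 2)**2 = (1 + 2)**2 = 3**2 = 9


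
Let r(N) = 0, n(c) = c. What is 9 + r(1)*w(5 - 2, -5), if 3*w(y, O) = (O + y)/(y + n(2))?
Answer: 9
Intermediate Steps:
w(y, O) = (O + y)/(3*(2 + y)) (w(y, O) = ((O + y)/(y + 2))/3 = ((O + y)/(2 + y))/3 = (O + y)/(3*(2 + y)))
9 + r(1)*w(5 - 2, -5) = 9 + 0*((-5 + (5 - 2))/(3*(2 + (5 - 2)))) = 9 + 0*((-5 + 3)/(3*(2 + 3))) = 9 + 0*((⅓)*(-2)/5) = 9 + 0*((⅓)*(⅕)*(-2)) = 9 + 0*(-2/15) = 9 + 0 = 9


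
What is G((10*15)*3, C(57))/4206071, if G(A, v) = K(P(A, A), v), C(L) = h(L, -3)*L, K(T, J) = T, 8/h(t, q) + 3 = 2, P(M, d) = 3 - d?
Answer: -447/4206071 ≈ -0.00010627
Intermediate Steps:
h(t, q) = -8 (h(t, q) = 8/(-3 + 2) = 8/(-1) = 8*(-1) = -8)
C(L) = -8*L
G(A, v) = 3 - A
G((10*15)*3, C(57))/4206071 = (3 - 10*15*3)/4206071 = (3 - 150*3)*(1/4206071) = (3 - 1*450)*(1/4206071) = (3 - 450)*(1/4206071) = -447*1/4206071 = -447/4206071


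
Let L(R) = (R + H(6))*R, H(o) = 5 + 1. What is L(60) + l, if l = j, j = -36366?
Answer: -32406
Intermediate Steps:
H(o) = 6
L(R) = R*(6 + R) (L(R) = (R + 6)*R = (6 + R)*R = R*(6 + R))
l = -36366
L(60) + l = 60*(6 + 60) - 36366 = 60*66 - 36366 = 3960 - 36366 = -32406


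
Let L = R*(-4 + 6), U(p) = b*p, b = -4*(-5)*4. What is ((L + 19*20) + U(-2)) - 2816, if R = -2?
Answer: -2600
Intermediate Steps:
b = 80 (b = 20*4 = 80)
U(p) = 80*p
L = -4 (L = -2*(-4 + 6) = -2*2 = -4)
((L + 19*20) + U(-2)) - 2816 = ((-4 + 19*20) + 80*(-2)) - 2816 = ((-4 + 380) - 160) - 2816 = (376 - 160) - 2816 = 216 - 2816 = -2600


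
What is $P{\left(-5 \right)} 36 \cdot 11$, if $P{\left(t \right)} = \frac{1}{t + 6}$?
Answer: $396$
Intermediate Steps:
$P{\left(t \right)} = \frac{1}{6 + t}$
$P{\left(-5 \right)} 36 \cdot 11 = \frac{1}{6 - 5} \cdot 36 \cdot 11 = 1^{-1} \cdot 36 \cdot 11 = 1 \cdot 36 \cdot 11 = 36 \cdot 11 = 396$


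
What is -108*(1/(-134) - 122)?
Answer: 882846/67 ≈ 13177.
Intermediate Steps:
-108*(1/(-134) - 122) = -108*(-1/134 - 122) = -108*(-16349/134) = 882846/67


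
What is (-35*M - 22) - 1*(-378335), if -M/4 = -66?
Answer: 369073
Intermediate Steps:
M = 264 (M = -4*(-66) = 264)
(-35*M - 22) - 1*(-378335) = (-35*264 - 22) - 1*(-378335) = (-9240 - 22) + 378335 = -9262 + 378335 = 369073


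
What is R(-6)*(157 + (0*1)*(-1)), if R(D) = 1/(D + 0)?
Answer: -157/6 ≈ -26.167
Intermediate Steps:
R(D) = 1/D
R(-6)*(157 + (0*1)*(-1)) = (157 + (0*1)*(-1))/(-6) = -(157 + 0*(-1))/6 = -(157 + 0)/6 = -1/6*157 = -157/6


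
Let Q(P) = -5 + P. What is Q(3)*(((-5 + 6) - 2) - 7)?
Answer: 16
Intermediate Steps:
Q(3)*(((-5 + 6) - 2) - 7) = (-5 + 3)*(((-5 + 6) - 2) - 7) = -2*((1 - 2) - 7) = -2*(-1 - 7) = -2*(-8) = 16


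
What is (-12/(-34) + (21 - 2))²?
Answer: 108241/289 ≈ 374.54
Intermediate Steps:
(-12/(-34) + (21 - 2))² = (-12*(-1/34) + 19)² = (6/17 + 19)² = (329/17)² = 108241/289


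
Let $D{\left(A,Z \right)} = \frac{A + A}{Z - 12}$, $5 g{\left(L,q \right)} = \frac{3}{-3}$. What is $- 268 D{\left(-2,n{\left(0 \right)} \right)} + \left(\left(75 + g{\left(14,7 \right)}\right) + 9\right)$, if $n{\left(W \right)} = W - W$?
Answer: $- \frac{83}{15} \approx -5.5333$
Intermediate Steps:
$g{\left(L,q \right)} = - \frac{1}{5}$ ($g{\left(L,q \right)} = \frac{3 \frac{1}{-3}}{5} = \frac{3 \left(- \frac{1}{3}\right)}{5} = \frac{1}{5} \left(-1\right) = - \frac{1}{5}$)
$n{\left(W \right)} = 0$
$D{\left(A,Z \right)} = \frac{2 A}{-12 + Z}$
$- 268 D{\left(-2,n{\left(0 \right)} \right)} + \left(\left(75 + g{\left(14,7 \right)}\right) + 9\right) = - 268 \cdot 2 \left(-2\right) \frac{1}{-12 + 0} + \left(\left(75 - \frac{1}{5}\right) + 9\right) = - 268 \cdot 2 \left(-2\right) \frac{1}{-12} + \left(\frac{374}{5} + 9\right) = - 268 \cdot 2 \left(-2\right) \left(- \frac{1}{12}\right) + \frac{419}{5} = \left(-268\right) \frac{1}{3} + \frac{419}{5} = - \frac{268}{3} + \frac{419}{5} = - \frac{83}{15}$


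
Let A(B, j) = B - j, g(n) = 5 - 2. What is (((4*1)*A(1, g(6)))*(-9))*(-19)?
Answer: -1368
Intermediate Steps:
g(n) = 3
(((4*1)*A(1, g(6)))*(-9))*(-19) = (((4*1)*(1 - 1*3))*(-9))*(-19) = ((4*(1 - 3))*(-9))*(-19) = ((4*(-2))*(-9))*(-19) = -8*(-9)*(-19) = 72*(-19) = -1368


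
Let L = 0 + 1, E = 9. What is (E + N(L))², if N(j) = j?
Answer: 100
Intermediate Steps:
L = 1
(E + N(L))² = (9 + 1)² = 10² = 100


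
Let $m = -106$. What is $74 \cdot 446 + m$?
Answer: $32898$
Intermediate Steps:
$74 \cdot 446 + m = 74 \cdot 446 - 106 = 33004 - 106 = 32898$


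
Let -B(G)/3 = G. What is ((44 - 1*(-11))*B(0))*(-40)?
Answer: 0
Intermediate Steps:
B(G) = -3*G
((44 - 1*(-11))*B(0))*(-40) = ((44 - 1*(-11))*(-3*0))*(-40) = ((44 + 11)*0)*(-40) = (55*0)*(-40) = 0*(-40) = 0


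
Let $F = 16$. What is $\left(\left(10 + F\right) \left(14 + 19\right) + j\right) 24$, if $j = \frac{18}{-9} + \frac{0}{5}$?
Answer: $20544$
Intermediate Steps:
$j = -2$ ($j = 18 \left(- \frac{1}{9}\right) + 0 \cdot \frac{1}{5} = -2 + 0 = -2$)
$\left(\left(10 + F\right) \left(14 + 19\right) + j\right) 24 = \left(\left(10 + 16\right) \left(14 + 19\right) - 2\right) 24 = \left(26 \cdot 33 - 2\right) 24 = \left(858 - 2\right) 24 = 856 \cdot 24 = 20544$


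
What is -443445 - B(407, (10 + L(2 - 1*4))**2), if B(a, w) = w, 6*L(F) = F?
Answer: -3991846/9 ≈ -4.4354e+5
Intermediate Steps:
L(F) = F/6
-443445 - B(407, (10 + L(2 - 1*4))**2) = -443445 - (10 + (2 - 1*4)/6)**2 = -443445 - (10 + (2 - 4)/6)**2 = -443445 - (10 + (1/6)*(-2))**2 = -443445 - (10 - 1/3)**2 = -443445 - (29/3)**2 = -443445 - 1*841/9 = -443445 - 841/9 = -3991846/9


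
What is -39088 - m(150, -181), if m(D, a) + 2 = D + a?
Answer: -39055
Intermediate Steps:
m(D, a) = -2 + D + a (m(D, a) = -2 + (D + a) = -2 + D + a)
-39088 - m(150, -181) = -39088 - (-2 + 150 - 181) = -39088 - 1*(-33) = -39088 + 33 = -39055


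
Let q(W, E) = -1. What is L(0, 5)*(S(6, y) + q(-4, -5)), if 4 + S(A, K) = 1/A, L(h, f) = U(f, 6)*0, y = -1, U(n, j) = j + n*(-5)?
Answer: 0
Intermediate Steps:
U(n, j) = j - 5*n
L(h, f) = 0 (L(h, f) = (6 - 5*f)*0 = 0)
S(A, K) = -4 + 1/A
L(0, 5)*(S(6, y) + q(-4, -5)) = 0*((-4 + 1/6) - 1) = 0*((-4 + ⅙) - 1) = 0*(-23/6 - 1) = 0*(-29/6) = 0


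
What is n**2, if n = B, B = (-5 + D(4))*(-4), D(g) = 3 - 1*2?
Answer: 256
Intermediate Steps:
D(g) = 1 (D(g) = 3 - 2 = 1)
B = 16 (B = (-5 + 1)*(-4) = -4*(-4) = 16)
n = 16
n**2 = 16**2 = 256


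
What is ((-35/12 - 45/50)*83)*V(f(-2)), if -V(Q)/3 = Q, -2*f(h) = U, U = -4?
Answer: 19007/10 ≈ 1900.7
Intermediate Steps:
f(h) = 2 (f(h) = -½*(-4) = 2)
V(Q) = -3*Q
((-35/12 - 45/50)*83)*V(f(-2)) = ((-35/12 - 45/50)*83)*(-3*2) = ((-35*1/12 - 45*1/50)*83)*(-6) = ((-35/12 - 9/10)*83)*(-6) = -229/60*83*(-6) = -19007/60*(-6) = 19007/10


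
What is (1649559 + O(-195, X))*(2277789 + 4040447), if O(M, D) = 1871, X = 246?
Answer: 10434124477480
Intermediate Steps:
(1649559 + O(-195, X))*(2277789 + 4040447) = (1649559 + 1871)*(2277789 + 4040447) = 1651430*6318236 = 10434124477480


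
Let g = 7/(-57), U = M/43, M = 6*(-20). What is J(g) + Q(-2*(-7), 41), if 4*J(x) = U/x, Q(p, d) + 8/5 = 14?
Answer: 27212/1505 ≈ 18.081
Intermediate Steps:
Q(p, d) = 62/5 (Q(p, d) = -8/5 + 14 = 62/5)
M = -120
U = -120/43 ≈ -2.7907
g = -7/57 (g = 7*(-1/57) = -7/57 ≈ -0.12281)
J(x) = -30/(43*x) (J(x) = (-120/(43*x))/4 = -30/(43*x))
J(g) + Q(-2*(-7), 41) = -30/(43*(-7/57)) + 62/5 = -30/43*(-57/7) + 62/5 = 1710/301 + 62/5 = 27212/1505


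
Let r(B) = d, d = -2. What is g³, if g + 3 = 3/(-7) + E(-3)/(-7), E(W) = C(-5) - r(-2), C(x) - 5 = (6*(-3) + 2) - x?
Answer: -8000/343 ≈ -23.324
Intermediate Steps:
r(B) = -2
C(x) = -11 - x (C(x) = 5 + ((6*(-3) + 2) - x) = 5 + ((-18 + 2) - x) = 5 + (-16 - x) = -11 - x)
E(W) = -4 (E(W) = (-11 - 1*(-5)) - 1*(-2) = (-11 + 5) + 2 = -6 + 2 = -4)
g = -20/7 (g = -3 + (3/(-7) - 4/(-7)) = -3 + (3*(-⅐) - 4*(-⅐)) = -3 + (-3/7 + 4/7) = -3 + ⅐ = -20/7 ≈ -2.8571)
g³ = (-20/7)³ = -8000/343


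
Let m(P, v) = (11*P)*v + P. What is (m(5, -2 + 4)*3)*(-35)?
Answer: -12075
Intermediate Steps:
m(P, v) = P + 11*P*v (m(P, v) = 11*P*v + P = P + 11*P*v)
(m(5, -2 + 4)*3)*(-35) = ((5*(1 + 11*(-2 + 4)))*3)*(-35) = ((5*(1 + 11*2))*3)*(-35) = ((5*(1 + 22))*3)*(-35) = ((5*23)*3)*(-35) = (115*3)*(-35) = 345*(-35) = -12075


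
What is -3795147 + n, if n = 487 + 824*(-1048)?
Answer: -4658212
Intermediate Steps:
n = -863065 (n = 487 - 863552 = -863065)
-3795147 + n = -3795147 - 863065 = -4658212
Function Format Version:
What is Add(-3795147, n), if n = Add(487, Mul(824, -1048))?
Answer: -4658212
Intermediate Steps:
n = -863065 (n = Add(487, -863552) = -863065)
Add(-3795147, n) = Add(-3795147, -863065) = -4658212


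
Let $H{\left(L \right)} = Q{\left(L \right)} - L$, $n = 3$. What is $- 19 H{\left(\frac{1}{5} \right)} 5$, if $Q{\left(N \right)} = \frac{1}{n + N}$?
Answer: $- \frac{171}{16} \approx -10.688$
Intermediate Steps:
$Q{\left(N \right)} = \frac{1}{3 + N}$
$H{\left(L \right)} = \frac{1}{3 + L} - L$
$- 19 H{\left(\frac{1}{5} \right)} 5 = - 19 \frac{1 - \frac{3 + \frac{1}{5}}{5}}{3 + \frac{1}{5}} \cdot 5 = - 19 \frac{1 - \frac{1}{5} \cdot \frac{16}{5}}{\frac{16}{5}} \cdot 5 = - 19 \frac{5 \left(1 - \frac{16}{25}\right)}{16} \cdot 5 = - 19 \cdot \frac{5}{16} \cdot \frac{9}{25} \cdot 5 = \left(-19\right) \frac{9}{80} \cdot 5 = \left(- \frac{171}{80}\right) 5 = - \frac{171}{16}$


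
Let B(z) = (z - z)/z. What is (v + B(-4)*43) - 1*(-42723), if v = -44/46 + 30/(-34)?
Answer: 16703974/391 ≈ 42721.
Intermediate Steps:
v = -719/391 (v = -44*1/46 + 30*(-1/34) = -22/23 - 15/17 = -719/391 ≈ -1.8389)
B(z) = 0 (B(z) = 0/z = 0)
(v + B(-4)*43) - 1*(-42723) = (-719/391 + 0*43) - 1*(-42723) = (-719/391 + 0) + 42723 = -719/391 + 42723 = 16703974/391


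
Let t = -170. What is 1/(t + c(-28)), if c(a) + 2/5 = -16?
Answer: -5/932 ≈ -0.0053648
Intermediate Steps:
c(a) = -82/5 (c(a) = -⅖ - 16 = -82/5)
1/(t + c(-28)) = 1/(-170 - 82/5) = 1/(-932/5) = -5/932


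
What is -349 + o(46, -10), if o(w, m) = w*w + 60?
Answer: 1827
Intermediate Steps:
o(w, m) = 60 + w² (o(w, m) = w² + 60 = 60 + w²)
-349 + o(46, -10) = -349 + (60 + 46²) = -349 + (60 + 2116) = -349 + 2176 = 1827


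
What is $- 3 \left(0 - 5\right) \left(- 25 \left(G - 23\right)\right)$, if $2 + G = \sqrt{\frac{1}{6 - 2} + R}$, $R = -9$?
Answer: $9375 - \frac{375 i \sqrt{35}}{2} \approx 9375.0 - 1109.3 i$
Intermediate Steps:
$G = -2 + \frac{i \sqrt{35}}{2}$ ($G = -2 + \sqrt{\frac{1}{6 - 2} - 9} = -2 + \sqrt{\frac{1}{4} - 9} = -2 + \sqrt{- \frac{35}{4}} = -2 + \frac{i \sqrt{35}}{2} \approx -2.0 + 2.958 i$)
$- 3 \left(0 - 5\right) \left(- 25 \left(G - 23\right)\right) = - 3 \left(0 - 5\right) \left(- 25 \left(\left(-2 + \frac{i \sqrt{35}}{2}\right) - 23\right)\right) = \left(-3\right) \left(-5\right) \left(- 25 \left(-25 + \frac{i \sqrt{35}}{2}\right)\right) = 15 \left(625 - \frac{25 i \sqrt{35}}{2}\right) = 9375 - \frac{375 i \sqrt{35}}{2}$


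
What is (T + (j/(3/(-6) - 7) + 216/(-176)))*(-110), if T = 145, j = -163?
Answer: -54617/3 ≈ -18206.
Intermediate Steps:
(T + (j/(3/(-6) - 7) + 216/(-176)))*(-110) = (145 + (-163/(3/(-6) - 7) + 216/(-176)))*(-110) = (145 + (-163/(-⅙*3 - 7) + 216*(-1/176)))*(-110) = (145 + (-163/(-½ - 7) - 27/22))*(-110) = (145 + (-163/(-15/2) - 27/22))*(-110) = (145 + (-163*(-2/15) - 27/22))*(-110) = (145 + (326/15 - 27/22))*(-110) = (145 + 6767/330)*(-110) = (54617/330)*(-110) = -54617/3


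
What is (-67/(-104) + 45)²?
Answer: 22534009/10816 ≈ 2083.4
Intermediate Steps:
(-67/(-104) + 45)² = (-67*(-1/104) + 45)² = (67/104 + 45)² = (4747/104)² = 22534009/10816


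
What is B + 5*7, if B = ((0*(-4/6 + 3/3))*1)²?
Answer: 35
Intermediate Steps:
B = 0 (B = ((0*(-4*⅙ + 3*(⅓)))*1)² = ((0*(-⅔ + 1))*1)² = ((0*(⅓))*1)² = (0*1)² = 0² = 0)
B + 5*7 = 0 + 5*7 = 0 + 35 = 35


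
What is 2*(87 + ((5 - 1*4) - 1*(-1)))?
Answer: 178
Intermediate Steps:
2*(87 + ((5 - 1*4) - 1*(-1))) = 2*(87 + ((5 - 4) + 1)) = 2*(87 + (1 + 1)) = 2*(87 + 2) = 2*89 = 178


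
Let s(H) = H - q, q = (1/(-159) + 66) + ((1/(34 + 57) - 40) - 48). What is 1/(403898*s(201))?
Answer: 14469/1303184571062 ≈ 1.1103e-8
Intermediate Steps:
q = -318250/14469 (q = (-1/159 + 66) + ((1/91 - 40) - 48) = 10493/159 + ((1/91 - 40) - 48) = 10493/159 + (-3639/91 - 48) = 10493/159 - 8007/91 = -318250/14469 ≈ -21.995)
s(H) = 318250/14469 + H (s(H) = H - 1*(-318250/14469) = H + 318250/14469 = 318250/14469 + H)
1/(403898*s(201)) = 1/(403898*(318250/14469 + 201)) = 1/(403898*(3226519/14469)) = (1/403898)*(14469/3226519) = 14469/1303184571062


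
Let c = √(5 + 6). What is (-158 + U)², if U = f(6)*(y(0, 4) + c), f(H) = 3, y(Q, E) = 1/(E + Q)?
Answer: 397225/16 - 1887*√11/2 ≈ 21697.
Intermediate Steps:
c = √11 ≈ 3.3166
U = ¾ + 3*√11 (U = 3*(1/(4 + 0) + √11) = 3*(1/4 + √11) = 3*(¼ + √11) = ¾ + 3*√11 ≈ 10.700)
(-158 + U)² = (-158 + (¾ + 3*√11))² = (-629/4 + 3*√11)²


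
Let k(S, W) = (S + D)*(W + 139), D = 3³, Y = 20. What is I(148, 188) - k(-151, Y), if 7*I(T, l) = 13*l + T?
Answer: 140604/7 ≈ 20086.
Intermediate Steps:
D = 27
I(T, l) = T/7 + 13*l/7 (I(T, l) = (13*l + T)/7 = (T + 13*l)/7 = T/7 + 13*l/7)
k(S, W) = (27 + S)*(139 + W) (k(S, W) = (S + 27)*(W + 139) = (27 + S)*(139 + W))
I(148, 188) - k(-151, Y) = ((⅐)*148 + (13/7)*188) - (3753 + 27*20 + 139*(-151) - 151*20) = (148/7 + 2444/7) - (3753 + 540 - 20989 - 3020) = 2592/7 - 1*(-19716) = 2592/7 + 19716 = 140604/7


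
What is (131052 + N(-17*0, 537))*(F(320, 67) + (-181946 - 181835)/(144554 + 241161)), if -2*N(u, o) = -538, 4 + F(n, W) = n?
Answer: 1450764676549/35065 ≈ 4.1374e+7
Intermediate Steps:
F(n, W) = -4 + n
N(u, o) = 269 (N(u, o) = -1/2*(-538) = 269)
(131052 + N(-17*0, 537))*(F(320, 67) + (-181946 - 181835)/(144554 + 241161)) = (131052 + 269)*((-4 + 320) + (-181946 - 181835)/(144554 + 241161)) = 131321*(316 - 363781/385715) = 131321*(316 - 363781*1/385715) = 131321*(316 - 33071/35065) = 131321*(11047469/35065) = 1450764676549/35065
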